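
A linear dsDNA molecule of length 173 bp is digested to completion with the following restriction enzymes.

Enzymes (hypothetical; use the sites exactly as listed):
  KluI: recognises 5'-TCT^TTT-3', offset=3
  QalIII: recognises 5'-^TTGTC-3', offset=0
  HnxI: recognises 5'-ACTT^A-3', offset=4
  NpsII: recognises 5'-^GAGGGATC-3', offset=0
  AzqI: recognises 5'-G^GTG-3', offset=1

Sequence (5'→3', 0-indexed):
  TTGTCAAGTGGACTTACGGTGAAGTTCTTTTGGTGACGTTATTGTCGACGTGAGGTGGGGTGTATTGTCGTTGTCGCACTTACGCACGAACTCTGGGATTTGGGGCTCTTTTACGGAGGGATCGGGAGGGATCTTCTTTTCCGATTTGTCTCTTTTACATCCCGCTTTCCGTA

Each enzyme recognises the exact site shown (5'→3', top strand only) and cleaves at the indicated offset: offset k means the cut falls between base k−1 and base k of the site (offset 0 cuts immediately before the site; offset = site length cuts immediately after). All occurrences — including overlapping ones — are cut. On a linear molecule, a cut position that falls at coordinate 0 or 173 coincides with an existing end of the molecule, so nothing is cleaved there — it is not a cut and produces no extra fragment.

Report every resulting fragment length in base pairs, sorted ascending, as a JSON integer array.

Site scan:
  KluI (TCTTTT, off=3): starts [25, 106, 134, 150] → cuts [28, 109, 137, 153]
  QalIII (TTGTC, off=0): starts [0, 41, 64, 70, 145] → cuts [41, 64, 70, 145] (position 0 is a terminus of the linear molecule — no cut)
  HnxI (ACTTA, off=4): starts [11, 77] → cuts [15, 81]
  NpsII (GAGGGATC, off=0): starts [115, 125] → cuts [115, 125]
  AzqI (GGTG, off=1): starts [17, 31, 53, 58] → cuts [18, 32, 54, 59]

All cut coordinates (distinct, sorted): [15, 18, 28, 32, 41, 54, 59, 64, 70, 81, 109, 115, 125, 137, 145, 153]

Fragments:
  [0,15): 15 bp
  [15,18): 3 bp
  [18,28): 10 bp
  [28,32): 4 bp
  [32,41): 9 bp
  [41,54): 13 bp
  [54,59): 5 bp
  [59,64): 5 bp
  [64,70): 6 bp
  [70,81): 11 bp
  [81,109): 28 bp
  [109,115): 6 bp
  [115,125): 10 bp
  [125,137): 12 bp
  [137,145): 8 bp
  [145,153): 8 bp
  [153,173): 20 bp

[3,4,5,5,6,6,8,8,9,10,10,11,12,13,15,20,28]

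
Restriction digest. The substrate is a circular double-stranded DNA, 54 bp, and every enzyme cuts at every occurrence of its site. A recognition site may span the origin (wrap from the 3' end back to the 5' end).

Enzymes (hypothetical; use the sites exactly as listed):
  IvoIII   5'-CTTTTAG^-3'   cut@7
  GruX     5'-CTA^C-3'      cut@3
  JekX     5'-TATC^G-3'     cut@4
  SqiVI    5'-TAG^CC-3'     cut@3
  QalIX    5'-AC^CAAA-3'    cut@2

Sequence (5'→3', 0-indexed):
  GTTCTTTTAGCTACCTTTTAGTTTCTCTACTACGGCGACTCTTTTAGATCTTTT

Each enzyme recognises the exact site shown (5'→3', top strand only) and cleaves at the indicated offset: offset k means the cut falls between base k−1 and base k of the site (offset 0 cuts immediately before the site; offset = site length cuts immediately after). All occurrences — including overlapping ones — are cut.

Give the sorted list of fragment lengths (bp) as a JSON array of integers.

[3,3,8,8,15,17]

Scan for sites:
  IvoIII CTTTTAG/7: at [3, 14, 40] ⇒ [10, 21, 47]
  GruX CTAC/3: at [10, 26, 29] ⇒ [13, 29, 32]
  JekX (TATCG, off=4): no sites
  SqiVI (TAGCC, off=3): no sites
  QalIX (ACCAAA, off=2): no sites

All cut coordinates (distinct, sorted): [10, 13, 21, 29, 32, 47]

Fragments:
  10→13: 3 bp
  13→21: 8 bp
  21→29: 8 bp
  29→32: 3 bp
  32→47: 15 bp
  47→10 (wrap): 54-47+10 = 17 bp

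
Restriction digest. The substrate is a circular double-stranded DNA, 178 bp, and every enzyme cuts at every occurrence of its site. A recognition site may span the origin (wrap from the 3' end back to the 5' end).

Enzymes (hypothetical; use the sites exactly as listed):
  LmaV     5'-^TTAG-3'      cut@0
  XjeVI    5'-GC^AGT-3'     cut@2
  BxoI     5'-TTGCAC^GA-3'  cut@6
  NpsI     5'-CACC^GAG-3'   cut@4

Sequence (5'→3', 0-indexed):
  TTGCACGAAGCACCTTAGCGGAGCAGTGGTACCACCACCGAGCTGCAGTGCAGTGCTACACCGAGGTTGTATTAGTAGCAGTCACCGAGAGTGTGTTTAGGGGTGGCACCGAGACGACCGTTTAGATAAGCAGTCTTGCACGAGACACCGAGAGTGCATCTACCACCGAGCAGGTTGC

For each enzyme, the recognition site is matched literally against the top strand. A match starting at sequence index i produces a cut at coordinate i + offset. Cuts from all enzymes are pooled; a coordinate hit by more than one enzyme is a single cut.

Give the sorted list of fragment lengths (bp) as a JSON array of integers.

[5,7,7,8,8,8,9,10,10,10,10,11,11,14,15,17,18]

Site scan:
  LmaV (TTAG, off=0): starts [14, 71, 96, 121] → cuts [14, 71, 96, 121]
  XjeVI (GCAGT, off=2): starts [22, 44, 49, 77, 129] → cuts [24, 46, 51, 79, 131]
  BxoI (TTGCACGA, off=6): starts [0, 135] → cuts [6, 141]
  NpsI (CACCGAG, off=4): starts [35, 58, 82, 106, 145, 163] → cuts [39, 62, 86, 110, 149, 167]

All cut coordinates (distinct, sorted): [6, 14, 24, 39, 46, 51, 62, 71, 79, 86, 96, 110, 121, 131, 141, 149, 167]

Fragments:
  6→14: 8 bp
  14→24: 10 bp
  24→39: 15 bp
  39→46: 7 bp
  46→51: 5 bp
  51→62: 11 bp
  62→71: 9 bp
  71→79: 8 bp
  79→86: 7 bp
  86→96: 10 bp
  96→110: 14 bp
  110→121: 11 bp
  121→131: 10 bp
  131→141: 10 bp
  141→149: 8 bp
  149→167: 18 bp
  167→6 (wrap): 178-167+6 = 17 bp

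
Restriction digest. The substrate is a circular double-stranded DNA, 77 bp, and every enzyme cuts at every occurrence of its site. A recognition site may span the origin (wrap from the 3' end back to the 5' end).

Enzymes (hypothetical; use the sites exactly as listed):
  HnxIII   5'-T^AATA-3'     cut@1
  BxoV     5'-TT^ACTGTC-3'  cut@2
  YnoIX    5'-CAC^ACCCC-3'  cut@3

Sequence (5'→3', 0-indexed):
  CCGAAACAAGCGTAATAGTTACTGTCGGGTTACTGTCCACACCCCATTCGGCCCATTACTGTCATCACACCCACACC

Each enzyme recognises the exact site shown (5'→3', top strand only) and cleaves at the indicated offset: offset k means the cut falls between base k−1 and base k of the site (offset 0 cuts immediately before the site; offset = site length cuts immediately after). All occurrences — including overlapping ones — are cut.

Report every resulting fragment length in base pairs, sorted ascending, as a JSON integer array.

Site scan:
  HnxIII TAATA/1: at [12] ⇒ [13]
  BxoV TTACTGTC/2: at [18, 29, 55] ⇒ [20, 31, 57]
  YnoIX CACACCCC/3: at [37, 71] ⇒ [40, 74]

All cut coordinates (distinct, sorted): [13, 20, 31, 40, 57, 74]

Fragment lengths:
  13→20: 7 bp
  20→31: 11 bp
  31→40: 9 bp
  40→57: 17 bp
  57→74: 17 bp
  74→13 (wrap): 77-74+13 = 16 bp

[7,9,11,16,17,17]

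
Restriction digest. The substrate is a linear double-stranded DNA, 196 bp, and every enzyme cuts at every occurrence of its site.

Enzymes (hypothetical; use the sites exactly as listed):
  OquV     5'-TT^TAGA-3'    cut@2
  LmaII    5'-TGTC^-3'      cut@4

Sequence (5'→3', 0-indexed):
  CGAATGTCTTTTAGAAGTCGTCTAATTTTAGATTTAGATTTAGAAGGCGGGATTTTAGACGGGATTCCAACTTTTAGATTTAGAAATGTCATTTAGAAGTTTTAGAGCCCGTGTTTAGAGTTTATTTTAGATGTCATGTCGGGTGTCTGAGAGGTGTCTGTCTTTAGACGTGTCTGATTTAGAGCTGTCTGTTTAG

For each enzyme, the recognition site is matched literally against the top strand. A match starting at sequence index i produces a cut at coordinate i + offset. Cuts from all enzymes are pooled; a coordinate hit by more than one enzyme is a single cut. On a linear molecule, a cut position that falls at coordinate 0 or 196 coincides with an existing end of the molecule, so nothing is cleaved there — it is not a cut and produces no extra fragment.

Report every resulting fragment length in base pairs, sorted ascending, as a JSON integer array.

Site scan:
  OquV (TTTAGA, off=2): starts [9, 26, 32, 38, 53, 72, 78, 91, 100, 113, 125, 162, 177] → cuts [11, 28, 34, 40, 55, 74, 80, 93, 102, 115, 127, 164, 179]
  LmaII (TGTC, off=4): starts [4, 86, 131, 136, 143, 154, 158, 170, 185] → cuts [8, 90, 135, 140, 147, 158, 162, 174, 189]

Pooled cuts: [8, 11, 28, 34, 40, 55, 74, 80, 90, 93, 102, 115, 127, 135, 140, 147, 158, 162, 164, 174, 179, 189]

Fragment lengths:
  [0,8): 8 bp
  [8,11): 3 bp
  [11,28): 17 bp
  [28,34): 6 bp
  [34,40): 6 bp
  [40,55): 15 bp
  [55,74): 19 bp
  [74,80): 6 bp
  [80,90): 10 bp
  [90,93): 3 bp
  [93,102): 9 bp
  [102,115): 13 bp
  [115,127): 12 bp
  [127,135): 8 bp
  [135,140): 5 bp
  [140,147): 7 bp
  [147,158): 11 bp
  [158,162): 4 bp
  [162,164): 2 bp
  [164,174): 10 bp
  [174,179): 5 bp
  [179,189): 10 bp
  [189,196): 7 bp

[2,3,3,4,5,5,6,6,6,7,7,8,8,9,10,10,10,11,12,13,15,17,19]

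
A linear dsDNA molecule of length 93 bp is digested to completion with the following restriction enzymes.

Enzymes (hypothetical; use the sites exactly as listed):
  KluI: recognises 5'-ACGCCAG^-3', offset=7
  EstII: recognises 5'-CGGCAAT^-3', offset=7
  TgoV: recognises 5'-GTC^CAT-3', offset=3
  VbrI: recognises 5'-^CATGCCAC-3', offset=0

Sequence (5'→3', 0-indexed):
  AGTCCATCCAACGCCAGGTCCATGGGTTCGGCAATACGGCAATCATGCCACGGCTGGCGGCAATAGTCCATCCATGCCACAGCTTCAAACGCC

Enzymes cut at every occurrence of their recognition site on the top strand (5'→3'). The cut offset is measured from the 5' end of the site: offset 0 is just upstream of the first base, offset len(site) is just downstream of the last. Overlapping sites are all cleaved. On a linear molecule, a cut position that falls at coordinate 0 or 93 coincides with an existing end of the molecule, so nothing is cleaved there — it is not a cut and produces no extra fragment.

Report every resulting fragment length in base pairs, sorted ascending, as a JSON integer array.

Per-enzyme occurrences:
  KluI (ACGCCAG, off=7): starts [10] → cuts [17]
  EstII (CGGCAAT, off=7): starts [28, 36, 57] → cuts [35, 43, 64]
  TgoV (GTCCAT, off=3): starts [1, 17, 65] → cuts [4, 20, 68]
  VbrI (CATGCCAC, off=0): starts [43, 72] → cuts [43, 72]

All cut coordinates (distinct, sorted): [4, 17, 20, 35, 43, 64, 68, 72]

Fragments:
  [0,4): 4 bp
  [4,17): 13 bp
  [17,20): 3 bp
  [20,35): 15 bp
  [35,43): 8 bp
  [43,64): 21 bp
  [64,68): 4 bp
  [68,72): 4 bp
  [72,93): 21 bp

[3,4,4,4,8,13,15,21,21]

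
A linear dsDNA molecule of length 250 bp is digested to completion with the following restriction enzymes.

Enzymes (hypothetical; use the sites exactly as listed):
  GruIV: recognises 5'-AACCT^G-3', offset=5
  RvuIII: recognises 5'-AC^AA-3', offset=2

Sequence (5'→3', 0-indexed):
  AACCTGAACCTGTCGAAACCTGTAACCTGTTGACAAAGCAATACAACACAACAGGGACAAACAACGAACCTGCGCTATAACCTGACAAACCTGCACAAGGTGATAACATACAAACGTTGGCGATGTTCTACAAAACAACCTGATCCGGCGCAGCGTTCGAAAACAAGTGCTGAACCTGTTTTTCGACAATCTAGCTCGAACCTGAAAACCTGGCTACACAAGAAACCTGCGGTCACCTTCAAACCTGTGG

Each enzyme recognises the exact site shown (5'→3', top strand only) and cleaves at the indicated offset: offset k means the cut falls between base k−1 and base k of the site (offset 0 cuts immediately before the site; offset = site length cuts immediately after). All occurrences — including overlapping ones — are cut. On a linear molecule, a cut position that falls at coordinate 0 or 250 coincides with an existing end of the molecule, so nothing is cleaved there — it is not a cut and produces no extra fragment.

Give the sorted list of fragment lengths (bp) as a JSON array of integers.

Per-enzyme occurrences:
  GruIV AACCTG/5: at [0, 6, 16, 23, 66, 78, 87, 136, 172, 198, 206, 223, 241] ⇒ [5, 11, 21, 28, 71, 83, 92, 141, 177, 203, 211, 228, 246]
  RvuIII ACAA/2: at [32, 42, 47, 56, 60, 84, 94, 109, 129, 134, 162, 185, 217] ⇒ [34, 44, 49, 58, 62, 86, 96, 111, 131, 136, 164, 187, 219]

Pooled cuts: [5, 11, 21, 28, 34, 44, 49, 58, 62, 71, 83, 86, 92, 96, 111, 131, 136, 141, 164, 177, 187, 203, 211, 219, 228, 246]

Fragments:
  [0,5): 5 bp
  [5,11): 6 bp
  [11,21): 10 bp
  [21,28): 7 bp
  [28,34): 6 bp
  [34,44): 10 bp
  [44,49): 5 bp
  [49,58): 9 bp
  [58,62): 4 bp
  [62,71): 9 bp
  [71,83): 12 bp
  [83,86): 3 bp
  [86,92): 6 bp
  [92,96): 4 bp
  [96,111): 15 bp
  [111,131): 20 bp
  [131,136): 5 bp
  [136,141): 5 bp
  [141,164): 23 bp
  [164,177): 13 bp
  [177,187): 10 bp
  [187,203): 16 bp
  [203,211): 8 bp
  [211,219): 8 bp
  [219,228): 9 bp
  [228,246): 18 bp
  [246,250): 4 bp

[3,4,4,4,5,5,5,5,6,6,6,7,8,8,9,9,9,10,10,10,12,13,15,16,18,20,23]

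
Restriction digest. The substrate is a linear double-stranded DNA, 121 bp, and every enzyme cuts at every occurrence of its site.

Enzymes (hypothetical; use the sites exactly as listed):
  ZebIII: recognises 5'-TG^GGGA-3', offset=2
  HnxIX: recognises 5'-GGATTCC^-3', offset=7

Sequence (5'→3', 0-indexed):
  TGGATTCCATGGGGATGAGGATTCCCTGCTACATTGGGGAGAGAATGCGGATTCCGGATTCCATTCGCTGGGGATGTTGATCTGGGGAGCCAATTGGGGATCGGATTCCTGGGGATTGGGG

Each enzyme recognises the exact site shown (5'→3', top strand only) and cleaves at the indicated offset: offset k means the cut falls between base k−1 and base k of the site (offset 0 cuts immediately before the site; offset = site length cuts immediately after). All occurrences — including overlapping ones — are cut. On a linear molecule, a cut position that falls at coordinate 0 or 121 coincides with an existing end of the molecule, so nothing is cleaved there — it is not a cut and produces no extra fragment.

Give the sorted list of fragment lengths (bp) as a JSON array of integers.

Per-enzyme occurrences:
  ZebIII (TGGGGA, off=2): starts [9, 34, 68, 82, 94, 109] → cuts [11, 36, 70, 84, 96, 111]
  HnxIX (GGATTCC, off=7): starts [1, 18, 48, 55, 102] → cuts [8, 25, 55, 62, 109]

Pooled cuts: [8, 11, 25, 36, 55, 62, 70, 84, 96, 109, 111]

Fragments:
  [0,8): 8 bp
  [8,11): 3 bp
  [11,25): 14 bp
  [25,36): 11 bp
  [36,55): 19 bp
  [55,62): 7 bp
  [62,70): 8 bp
  [70,84): 14 bp
  [84,96): 12 bp
  [96,109): 13 bp
  [109,111): 2 bp
  [111,121): 10 bp

[2,3,7,8,8,10,11,12,13,14,14,19]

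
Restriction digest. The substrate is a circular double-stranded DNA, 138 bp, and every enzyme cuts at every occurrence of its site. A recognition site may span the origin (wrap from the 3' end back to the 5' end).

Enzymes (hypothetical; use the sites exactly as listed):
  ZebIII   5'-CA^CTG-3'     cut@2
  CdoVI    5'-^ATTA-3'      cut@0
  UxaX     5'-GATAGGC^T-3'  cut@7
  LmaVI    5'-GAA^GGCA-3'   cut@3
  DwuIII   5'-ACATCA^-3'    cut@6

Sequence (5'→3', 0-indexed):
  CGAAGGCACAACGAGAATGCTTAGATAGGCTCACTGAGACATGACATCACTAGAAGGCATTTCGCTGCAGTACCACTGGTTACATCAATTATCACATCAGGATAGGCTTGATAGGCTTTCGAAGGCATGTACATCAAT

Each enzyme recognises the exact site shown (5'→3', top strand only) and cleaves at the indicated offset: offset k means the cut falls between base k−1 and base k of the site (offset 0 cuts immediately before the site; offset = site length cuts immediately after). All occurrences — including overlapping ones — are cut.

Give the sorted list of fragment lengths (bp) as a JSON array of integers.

Scan for sites:
  ZebIII CACTG/2: at [31, 73] ⇒ [33, 75]
  CdoVI ATTA/0: at [87] ⇒ [87]
  UxaX GATAGGCT/7: at [23, 100, 109] ⇒ [30, 107, 116]
  LmaVI GAAGGCA/3: at [1, 52, 120] ⇒ [4, 55, 123]
  DwuIII ACATCA/6: at [43, 81, 93, 130] ⇒ [49, 87, 99, 136]

All cut coordinates (distinct, sorted): [4, 30, 33, 49, 55, 75, 87, 99, 107, 116, 123, 136]

Fragments:
  4→30: 26 bp
  30→33: 3 bp
  33→49: 16 bp
  49→55: 6 bp
  55→75: 20 bp
  75→87: 12 bp
  87→99: 12 bp
  99→107: 8 bp
  107→116: 9 bp
  116→123: 7 bp
  123→136: 13 bp
  136→4 (wrap): 138-136+4 = 6 bp

[3,6,6,7,8,9,12,12,13,16,20,26]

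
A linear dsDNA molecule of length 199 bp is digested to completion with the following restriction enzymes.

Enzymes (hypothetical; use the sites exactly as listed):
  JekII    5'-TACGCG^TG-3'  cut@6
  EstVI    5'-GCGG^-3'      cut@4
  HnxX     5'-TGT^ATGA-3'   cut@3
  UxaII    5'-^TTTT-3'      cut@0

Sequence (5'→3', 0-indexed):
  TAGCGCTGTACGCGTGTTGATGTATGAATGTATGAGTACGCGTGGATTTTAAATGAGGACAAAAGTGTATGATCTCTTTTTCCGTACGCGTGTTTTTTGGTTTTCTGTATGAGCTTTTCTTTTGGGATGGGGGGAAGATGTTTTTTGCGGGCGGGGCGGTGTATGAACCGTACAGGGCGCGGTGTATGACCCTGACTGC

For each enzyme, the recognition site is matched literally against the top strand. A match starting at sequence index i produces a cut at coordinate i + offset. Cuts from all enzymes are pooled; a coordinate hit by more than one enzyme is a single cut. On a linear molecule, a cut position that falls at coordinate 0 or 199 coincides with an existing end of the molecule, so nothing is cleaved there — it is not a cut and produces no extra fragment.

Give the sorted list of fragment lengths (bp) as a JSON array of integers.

Scan for sites:
  JekII TACGCGTG/6: at [8, 36, 84] ⇒ [14, 42, 90]
  EstVI GCGG/4: at [146, 150, 155, 178] ⇒ [150, 154, 159, 182]
  HnxX TGTATGA/3: at [20, 28, 65, 105, 159, 182] ⇒ [23, 31, 68, 108, 162, 185]
  UxaII TTTT/0: at [46, 76, 77, 92, 93, 94, 100, 114, 119, 140, 141, 142] ⇒ [46, 76, 77, 92, 93, 94, 100, 114, 119, 140, 141, 142]

Pooled cuts: [14, 23, 31, 42, 46, 68, 76, 77, 90, 92, 93, 94, 100, 108, 114, 119, 140, 141, 142, 150, 154, 159, 162, 182, 185]

Fragments:
  [0,14): 14 bp
  [14,23): 9 bp
  [23,31): 8 bp
  [31,42): 11 bp
  [42,46): 4 bp
  [46,68): 22 bp
  [68,76): 8 bp
  [76,77): 1 bp
  [77,90): 13 bp
  [90,92): 2 bp
  [92,93): 1 bp
  [93,94): 1 bp
  [94,100): 6 bp
  [100,108): 8 bp
  [108,114): 6 bp
  [114,119): 5 bp
  [119,140): 21 bp
  [140,141): 1 bp
  [141,142): 1 bp
  [142,150): 8 bp
  [150,154): 4 bp
  [154,159): 5 bp
  [159,162): 3 bp
  [162,182): 20 bp
  [182,185): 3 bp
  [185,199): 14 bp

[1,1,1,1,1,2,3,3,4,4,5,5,6,6,8,8,8,8,9,11,13,14,14,20,21,22]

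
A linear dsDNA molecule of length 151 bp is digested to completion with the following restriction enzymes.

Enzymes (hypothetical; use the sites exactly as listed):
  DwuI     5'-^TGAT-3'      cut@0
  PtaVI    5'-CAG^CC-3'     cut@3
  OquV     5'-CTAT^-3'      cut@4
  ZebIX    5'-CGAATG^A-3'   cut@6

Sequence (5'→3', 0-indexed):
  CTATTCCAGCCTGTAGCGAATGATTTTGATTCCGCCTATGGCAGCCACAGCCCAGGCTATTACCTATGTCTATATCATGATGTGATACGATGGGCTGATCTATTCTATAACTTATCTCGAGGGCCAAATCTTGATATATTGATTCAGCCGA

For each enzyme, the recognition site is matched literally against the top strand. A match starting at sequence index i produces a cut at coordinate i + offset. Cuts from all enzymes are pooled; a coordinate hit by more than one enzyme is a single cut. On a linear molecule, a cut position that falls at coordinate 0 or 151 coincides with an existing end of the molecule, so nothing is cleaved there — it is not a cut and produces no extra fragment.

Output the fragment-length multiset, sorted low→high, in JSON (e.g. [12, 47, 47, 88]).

[2,4,4,4,4,5,5,5,5,6,6,7,8,8,8,10,11,13,13,23]

Site scan:
  DwuI TGAT/0: at [20, 26, 77, 82, 95, 131, 139] ⇒ [20, 26, 77, 82, 95, 131, 139]
  PtaVI CAGCC/3: at [6, 41, 47, 144] ⇒ [9, 44, 50, 147]
  OquV CTAT/4: at [0, 35, 56, 63, 69, 99, 104] ⇒ [4, 39, 60, 67, 73, 103, 108]
  ZebIX CGAATGA/6: at [16] ⇒ [22]

Pooled cuts: [4, 9, 20, 22, 26, 39, 44, 50, 60, 67, 73, 77, 82, 95, 103, 108, 131, 139, 147]

Fragment lengths:
  [0,4): 4 bp
  [4,9): 5 bp
  [9,20): 11 bp
  [20,22): 2 bp
  [22,26): 4 bp
  [26,39): 13 bp
  [39,44): 5 bp
  [44,50): 6 bp
  [50,60): 10 bp
  [60,67): 7 bp
  [67,73): 6 bp
  [73,77): 4 bp
  [77,82): 5 bp
  [82,95): 13 bp
  [95,103): 8 bp
  [103,108): 5 bp
  [108,131): 23 bp
  [131,139): 8 bp
  [139,147): 8 bp
  [147,151): 4 bp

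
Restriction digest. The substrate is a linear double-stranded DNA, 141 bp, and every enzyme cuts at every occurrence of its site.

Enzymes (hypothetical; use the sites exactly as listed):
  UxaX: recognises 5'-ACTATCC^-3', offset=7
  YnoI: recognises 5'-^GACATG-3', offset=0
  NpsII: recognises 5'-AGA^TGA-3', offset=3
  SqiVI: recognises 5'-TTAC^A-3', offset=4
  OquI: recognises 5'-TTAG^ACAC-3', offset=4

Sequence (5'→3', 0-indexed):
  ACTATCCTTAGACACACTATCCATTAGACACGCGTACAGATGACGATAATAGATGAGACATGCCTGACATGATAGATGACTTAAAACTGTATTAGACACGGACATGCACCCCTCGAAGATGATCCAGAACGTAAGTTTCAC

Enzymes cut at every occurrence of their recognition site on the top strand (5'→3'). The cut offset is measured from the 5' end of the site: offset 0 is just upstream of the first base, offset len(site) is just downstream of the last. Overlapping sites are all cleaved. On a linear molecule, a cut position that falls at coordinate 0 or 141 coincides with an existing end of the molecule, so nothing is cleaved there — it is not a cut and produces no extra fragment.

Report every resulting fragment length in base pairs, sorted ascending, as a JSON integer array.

Site scan:
  UxaX ACTATCC/7: at [0, 15] ⇒ [7, 22]
  YnoI GACATG/0: at [56, 65, 100] ⇒ [56, 65, 100]
  NpsII AGATGA/3: at [37, 50, 73, 116] ⇒ [40, 53, 76, 119]
  SqiVI (TTACA, off=4): no sites
  OquI TTAGACAC/4: at [7, 23, 91] ⇒ [11, 27, 95]

All cut coordinates (distinct, sorted): [7, 11, 22, 27, 40, 53, 56, 65, 76, 95, 100, 119]

Fragments:
  [0,7): 7 bp
  [7,11): 4 bp
  [11,22): 11 bp
  [22,27): 5 bp
  [27,40): 13 bp
  [40,53): 13 bp
  [53,56): 3 bp
  [56,65): 9 bp
  [65,76): 11 bp
  [76,95): 19 bp
  [95,100): 5 bp
  [100,119): 19 bp
  [119,141): 22 bp

[3,4,5,5,7,9,11,11,13,13,19,19,22]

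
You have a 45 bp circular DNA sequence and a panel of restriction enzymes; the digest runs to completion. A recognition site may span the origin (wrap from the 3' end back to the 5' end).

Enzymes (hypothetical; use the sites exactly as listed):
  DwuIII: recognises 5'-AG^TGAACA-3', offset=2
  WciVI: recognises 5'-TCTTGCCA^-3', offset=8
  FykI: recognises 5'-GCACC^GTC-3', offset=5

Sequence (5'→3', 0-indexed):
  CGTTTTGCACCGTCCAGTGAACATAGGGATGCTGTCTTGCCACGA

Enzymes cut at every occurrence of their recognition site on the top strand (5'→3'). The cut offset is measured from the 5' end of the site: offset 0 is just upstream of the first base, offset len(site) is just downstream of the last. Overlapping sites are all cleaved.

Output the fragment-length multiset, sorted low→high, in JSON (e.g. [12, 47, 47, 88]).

Site scan:
  DwuIII AGTGAACA/2: at [15] ⇒ [17]
  WciVI TCTTGCCA/8: at [34] ⇒ [42]
  FykI GCACCGTC/5: at [6] ⇒ [11]

Pooled cuts: [11, 17, 42]

Fragment lengths:
  11→17: 6 bp
  17→42: 25 bp
  42→11 (wrap): 45-42+11 = 14 bp

[6,14,25]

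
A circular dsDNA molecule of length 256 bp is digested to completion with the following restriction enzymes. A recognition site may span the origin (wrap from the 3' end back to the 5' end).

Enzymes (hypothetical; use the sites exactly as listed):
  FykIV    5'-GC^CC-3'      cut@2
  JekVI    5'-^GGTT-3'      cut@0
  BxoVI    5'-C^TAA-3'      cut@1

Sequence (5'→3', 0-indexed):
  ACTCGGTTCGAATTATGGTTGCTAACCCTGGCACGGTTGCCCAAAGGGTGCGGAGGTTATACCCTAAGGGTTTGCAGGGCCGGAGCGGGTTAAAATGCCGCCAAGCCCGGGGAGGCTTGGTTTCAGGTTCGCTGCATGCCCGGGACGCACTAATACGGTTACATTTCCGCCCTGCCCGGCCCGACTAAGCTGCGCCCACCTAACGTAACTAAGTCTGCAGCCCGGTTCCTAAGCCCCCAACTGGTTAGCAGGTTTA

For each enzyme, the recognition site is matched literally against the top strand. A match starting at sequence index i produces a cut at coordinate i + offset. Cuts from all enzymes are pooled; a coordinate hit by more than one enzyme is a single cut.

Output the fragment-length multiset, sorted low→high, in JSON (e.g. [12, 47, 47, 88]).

[2,4,5,5,5,5,5,6,6,6,6,7,8,8,9,10,10,10,11,12,12,12,12,14,14,14,19,19]

Site scan:
  FykIV (GCCC, off=2): starts [38, 104, 137, 168, 173, 178, 193, 219, 232] → cuts [40, 106, 139, 170, 175, 180, 195, 221, 234]
  JekVI (GGTT, off=0): starts [4, 16, 34, 54, 68, 87, 118, 125, 156, 223, 242, 250] → cuts [4, 16, 34, 54, 68, 87, 118, 125, 156, 223, 242, 250]
  BxoVI (CTAA, off=1): starts [21, 63, 149, 184, 199, 208, 228] → cuts [22, 64, 150, 185, 200, 209, 229]

All cut coordinates (distinct, sorted): [4, 16, 22, 34, 40, 54, 64, 68, 87, 106, 118, 125, 139, 150, 156, 170, 175, 180, 185, 195, 200, 209, 221, 223, 229, 234, 242, 250]

Fragment lengths:
  4→16: 12 bp
  16→22: 6 bp
  22→34: 12 bp
  34→40: 6 bp
  40→54: 14 bp
  54→64: 10 bp
  64→68: 4 bp
  68→87: 19 bp
  87→106: 19 bp
  106→118: 12 bp
  118→125: 7 bp
  125→139: 14 bp
  139→150: 11 bp
  150→156: 6 bp
  156→170: 14 bp
  170→175: 5 bp
  175→180: 5 bp
  180→185: 5 bp
  185→195: 10 bp
  195→200: 5 bp
  200→209: 9 bp
  209→221: 12 bp
  221→223: 2 bp
  223→229: 6 bp
  229→234: 5 bp
  234→242: 8 bp
  242→250: 8 bp
  250→4 (wrap): 256-250+4 = 10 bp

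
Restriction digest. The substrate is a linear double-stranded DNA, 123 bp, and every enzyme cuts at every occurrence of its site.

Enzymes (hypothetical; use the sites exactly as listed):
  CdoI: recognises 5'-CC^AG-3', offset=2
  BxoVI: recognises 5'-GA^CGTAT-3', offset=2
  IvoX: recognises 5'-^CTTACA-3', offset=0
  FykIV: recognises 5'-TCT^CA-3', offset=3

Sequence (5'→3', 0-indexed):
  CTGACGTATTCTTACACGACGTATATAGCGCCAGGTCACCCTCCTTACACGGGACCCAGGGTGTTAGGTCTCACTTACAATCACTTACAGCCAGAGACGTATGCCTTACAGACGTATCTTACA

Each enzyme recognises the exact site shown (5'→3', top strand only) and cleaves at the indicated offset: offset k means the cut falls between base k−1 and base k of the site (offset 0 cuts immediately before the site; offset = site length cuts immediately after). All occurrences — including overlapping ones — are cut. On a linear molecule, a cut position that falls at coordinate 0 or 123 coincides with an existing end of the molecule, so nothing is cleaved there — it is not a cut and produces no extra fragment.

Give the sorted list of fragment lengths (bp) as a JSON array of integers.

[2,4,5,5,6,6,7,8,9,9,10,11,13,14,14]

Site scan:
  CdoI CCAG/2: at [30, 55, 90] ⇒ [32, 57, 92]
  BxoVI GACGTAT/2: at [2, 17, 95, 110] ⇒ [4, 19, 97, 112]
  IvoX CTTACA/0: at [10, 43, 73, 83, 104, 117] ⇒ [10, 43, 73, 83, 104, 117]
  FykIV TCTCA/3: at [68] ⇒ [71]

All cut coordinates (distinct, sorted): [4, 10, 19, 32, 43, 57, 71, 73, 83, 92, 97, 104, 112, 117]

Fragment lengths:
  [0,4): 4 bp
  [4,10): 6 bp
  [10,19): 9 bp
  [19,32): 13 bp
  [32,43): 11 bp
  [43,57): 14 bp
  [57,71): 14 bp
  [71,73): 2 bp
  [73,83): 10 bp
  [83,92): 9 bp
  [92,97): 5 bp
  [97,104): 7 bp
  [104,112): 8 bp
  [112,117): 5 bp
  [117,123): 6 bp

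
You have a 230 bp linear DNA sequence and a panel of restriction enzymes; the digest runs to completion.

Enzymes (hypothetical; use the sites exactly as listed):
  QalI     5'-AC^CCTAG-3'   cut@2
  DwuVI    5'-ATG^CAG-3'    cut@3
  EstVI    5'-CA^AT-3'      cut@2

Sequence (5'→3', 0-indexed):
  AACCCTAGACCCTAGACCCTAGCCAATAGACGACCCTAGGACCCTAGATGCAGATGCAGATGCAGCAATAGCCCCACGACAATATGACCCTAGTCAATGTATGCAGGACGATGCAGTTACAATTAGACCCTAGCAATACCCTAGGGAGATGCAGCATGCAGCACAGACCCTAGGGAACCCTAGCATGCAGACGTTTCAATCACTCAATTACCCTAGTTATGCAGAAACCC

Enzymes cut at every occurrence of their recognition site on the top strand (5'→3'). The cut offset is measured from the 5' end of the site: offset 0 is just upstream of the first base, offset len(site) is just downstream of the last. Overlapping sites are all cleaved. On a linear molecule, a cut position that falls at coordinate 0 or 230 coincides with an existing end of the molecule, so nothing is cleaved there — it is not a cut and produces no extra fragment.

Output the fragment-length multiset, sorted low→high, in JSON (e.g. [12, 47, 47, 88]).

Per-enzyme occurrences:
  QalI (ACCCTAG, off=2): starts [1, 8, 15, 32, 40, 86, 126, 137, 166, 176, 209] → cuts [3, 10, 17, 34, 42, 88, 128, 139, 168, 178, 211]
  DwuVI (ATGCAG, off=3): starts [47, 53, 59, 100, 110, 148, 155, 184, 218] → cuts [50, 56, 62, 103, 113, 151, 158, 187, 221]
  EstVI (CAAT, off=2): starts [23, 65, 79, 94, 119, 133, 196, 204] → cuts [25, 67, 81, 96, 121, 135, 198, 206]

Pooled cuts: [3, 10, 17, 25, 34, 42, 50, 56, 62, 67, 81, 88, 96, 103, 113, 121, 128, 135, 139, 151, 158, 168, 178, 187, 198, 206, 211, 221]

Fragments:
  [0,3): 3 bp
  [3,10): 7 bp
  [10,17): 7 bp
  [17,25): 8 bp
  [25,34): 9 bp
  [34,42): 8 bp
  [42,50): 8 bp
  [50,56): 6 bp
  [56,62): 6 bp
  [62,67): 5 bp
  [67,81): 14 bp
  [81,88): 7 bp
  [88,96): 8 bp
  [96,103): 7 bp
  [103,113): 10 bp
  [113,121): 8 bp
  [121,128): 7 bp
  [128,135): 7 bp
  [135,139): 4 bp
  [139,151): 12 bp
  [151,158): 7 bp
  [158,168): 10 bp
  [168,178): 10 bp
  [178,187): 9 bp
  [187,198): 11 bp
  [198,206): 8 bp
  [206,211): 5 bp
  [211,221): 10 bp
  [221,230): 9 bp

[3,4,5,5,6,6,7,7,7,7,7,7,7,8,8,8,8,8,8,9,9,9,10,10,10,10,11,12,14]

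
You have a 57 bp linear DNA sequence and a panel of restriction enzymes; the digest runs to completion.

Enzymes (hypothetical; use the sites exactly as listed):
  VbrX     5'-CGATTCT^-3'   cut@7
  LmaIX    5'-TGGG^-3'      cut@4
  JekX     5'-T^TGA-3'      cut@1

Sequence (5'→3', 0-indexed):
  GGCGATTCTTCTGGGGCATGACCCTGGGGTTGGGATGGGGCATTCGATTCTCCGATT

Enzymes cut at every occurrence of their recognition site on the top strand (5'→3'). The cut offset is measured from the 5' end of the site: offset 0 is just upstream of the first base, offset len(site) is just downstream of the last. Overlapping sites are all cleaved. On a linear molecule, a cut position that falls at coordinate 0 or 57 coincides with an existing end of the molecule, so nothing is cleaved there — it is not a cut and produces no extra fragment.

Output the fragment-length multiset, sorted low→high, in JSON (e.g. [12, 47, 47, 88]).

[5,6,6,6,9,12,13]

Scan for sites:
  VbrX (CGATTCT, off=7): starts [2, 44] → cuts [9, 51]
  LmaIX (TGGG, off=4): starts [11, 24, 30, 35] → cuts [15, 28, 34, 39]
  JekX (TTGA, off=1): no sites

Pooled cuts: [9, 15, 28, 34, 39, 51]

Fragment lengths:
  [0,9): 9 bp
  [9,15): 6 bp
  [15,28): 13 bp
  [28,34): 6 bp
  [34,39): 5 bp
  [39,51): 12 bp
  [51,57): 6 bp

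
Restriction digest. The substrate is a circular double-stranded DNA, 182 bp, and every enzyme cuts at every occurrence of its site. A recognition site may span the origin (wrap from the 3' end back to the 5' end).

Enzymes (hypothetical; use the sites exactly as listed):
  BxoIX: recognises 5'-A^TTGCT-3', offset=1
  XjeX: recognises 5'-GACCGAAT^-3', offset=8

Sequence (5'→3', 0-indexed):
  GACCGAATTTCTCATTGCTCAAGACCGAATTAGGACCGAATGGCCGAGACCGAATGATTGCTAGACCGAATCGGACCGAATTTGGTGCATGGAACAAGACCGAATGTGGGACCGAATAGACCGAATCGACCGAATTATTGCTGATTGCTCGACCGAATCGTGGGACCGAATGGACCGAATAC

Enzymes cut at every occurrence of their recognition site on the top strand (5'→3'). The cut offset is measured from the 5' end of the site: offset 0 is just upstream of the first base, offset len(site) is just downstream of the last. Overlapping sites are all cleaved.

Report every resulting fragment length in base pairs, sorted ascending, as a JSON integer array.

Scan for sites:
  BxoIX ATTGCT/1: at [13, 56, 136, 143] ⇒ [14, 57, 137, 144]
  XjeX GACCGAAT/8: at [0, 22, 33, 47, 63, 73, 97, 109, 118, 127, 150, 163, 172] ⇒ [8, 30, 41, 55, 71, 81, 105, 117, 126, 135, 158, 171, 180]

All cut coordinates (distinct, sorted): [8, 14, 30, 41, 55, 57, 71, 81, 105, 117, 126, 135, 137, 144, 158, 171, 180]

Fragment lengths:
  8→14: 6 bp
  14→30: 16 bp
  30→41: 11 bp
  41→55: 14 bp
  55→57: 2 bp
  57→71: 14 bp
  71→81: 10 bp
  81→105: 24 bp
  105→117: 12 bp
  117→126: 9 bp
  126→135: 9 bp
  135→137: 2 bp
  137→144: 7 bp
  144→158: 14 bp
  158→171: 13 bp
  171→180: 9 bp
  180→8 (wrap): 182-180+8 = 10 bp

[2,2,6,7,9,9,9,10,10,11,12,13,14,14,14,16,24]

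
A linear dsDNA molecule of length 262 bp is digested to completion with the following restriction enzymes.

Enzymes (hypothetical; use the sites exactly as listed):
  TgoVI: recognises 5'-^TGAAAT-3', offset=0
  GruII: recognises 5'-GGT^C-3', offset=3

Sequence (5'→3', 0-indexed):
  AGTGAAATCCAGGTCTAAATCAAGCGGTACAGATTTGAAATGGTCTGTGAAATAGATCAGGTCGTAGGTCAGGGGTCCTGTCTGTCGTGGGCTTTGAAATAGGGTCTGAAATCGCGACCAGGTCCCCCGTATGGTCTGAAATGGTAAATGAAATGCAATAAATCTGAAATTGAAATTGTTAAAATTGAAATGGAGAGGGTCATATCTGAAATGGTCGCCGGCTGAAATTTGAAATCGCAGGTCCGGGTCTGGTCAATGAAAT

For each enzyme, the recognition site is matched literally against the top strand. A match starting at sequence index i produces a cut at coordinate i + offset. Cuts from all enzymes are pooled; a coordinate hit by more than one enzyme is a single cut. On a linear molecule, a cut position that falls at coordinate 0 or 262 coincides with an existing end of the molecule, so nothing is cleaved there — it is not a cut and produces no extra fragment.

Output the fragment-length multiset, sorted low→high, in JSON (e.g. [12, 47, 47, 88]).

Per-enzyme occurrences:
  TgoVI TGAAAT/0: at [2, 35, 47, 94, 106, 136, 148, 164, 170, 185, 206, 222, 229, 256] ⇒ [2, 35, 47, 94, 106, 136, 148, 164, 170, 185, 206, 222, 229, 256]
  GruII GGTC/3: at [11, 41, 59, 66, 73, 102, 120, 132, 197, 212, 239, 245, 250] ⇒ [14, 44, 62, 69, 76, 105, 123, 135, 200, 215, 242, 248, 253]

Pooled cuts: [2, 14, 35, 44, 47, 62, 69, 76, 94, 105, 106, 123, 135, 136, 148, 164, 170, 185, 200, 206, 215, 222, 229, 242, 248, 253, 256]

Fragment lengths:
  [0,2): 2 bp
  [2,14): 12 bp
  [14,35): 21 bp
  [35,44): 9 bp
  [44,47): 3 bp
  [47,62): 15 bp
  [62,69): 7 bp
  [69,76): 7 bp
  [76,94): 18 bp
  [94,105): 11 bp
  [105,106): 1 bp
  [106,123): 17 bp
  [123,135): 12 bp
  [135,136): 1 bp
  [136,148): 12 bp
  [148,164): 16 bp
  [164,170): 6 bp
  [170,185): 15 bp
  [185,200): 15 bp
  [200,206): 6 bp
  [206,215): 9 bp
  [215,222): 7 bp
  [222,229): 7 bp
  [229,242): 13 bp
  [242,248): 6 bp
  [248,253): 5 bp
  [253,256): 3 bp
  [256,262): 6 bp

[1,1,2,3,3,5,6,6,6,6,7,7,7,7,9,9,11,12,12,12,13,15,15,15,16,17,18,21]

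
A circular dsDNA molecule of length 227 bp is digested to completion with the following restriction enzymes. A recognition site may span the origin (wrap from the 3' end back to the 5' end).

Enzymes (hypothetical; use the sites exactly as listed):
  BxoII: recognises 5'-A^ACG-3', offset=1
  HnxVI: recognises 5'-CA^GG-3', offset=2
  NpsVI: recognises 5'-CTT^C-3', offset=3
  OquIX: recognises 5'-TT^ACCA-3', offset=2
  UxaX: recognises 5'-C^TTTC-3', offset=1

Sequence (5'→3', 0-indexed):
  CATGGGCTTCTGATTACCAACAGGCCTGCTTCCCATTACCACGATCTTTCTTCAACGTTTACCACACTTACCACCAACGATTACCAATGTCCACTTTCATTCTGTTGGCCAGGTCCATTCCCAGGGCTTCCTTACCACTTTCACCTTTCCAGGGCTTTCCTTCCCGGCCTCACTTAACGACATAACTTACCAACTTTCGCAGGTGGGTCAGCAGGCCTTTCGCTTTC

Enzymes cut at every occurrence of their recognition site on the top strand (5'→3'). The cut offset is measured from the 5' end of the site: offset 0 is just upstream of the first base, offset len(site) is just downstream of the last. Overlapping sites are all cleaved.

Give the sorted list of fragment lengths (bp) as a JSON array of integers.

[2,4,4,4,5,6,6,6,6,6,6,6,6,6,7,7,7,7,7,9,9,9,12,12,12,12,13,14,17]

Per-enzyme occurrences:
  BxoII (AACG, off=1): starts [53, 75, 175] → cuts [54, 76, 176]
  HnxVI (CAGG, off=2): starts [20, 109, 121, 149, 199, 211] → cuts [22, 111, 123, 151, 201, 213]
  NpsVI (CTTC, off=3): starts [6, 28, 49, 126, 159] → cuts [9, 31, 52, 129, 162]
  OquIX (TTACCA, off=2): starts [13, 35, 58, 67, 80, 131, 186] → cuts [15, 37, 60, 69, 82, 133, 188]
  UxaX (CTTTC, off=1): starts [45, 93, 137, 144, 154, 193, 216, 222] → cuts [46, 94, 138, 145, 155, 194, 217, 223]

All cut coordinates (distinct, sorted): [9, 15, 22, 31, 37, 46, 52, 54, 60, 69, 76, 82, 94, 111, 123, 129, 133, 138, 145, 151, 155, 162, 176, 188, 194, 201, 213, 217, 223]

Fragment lengths:
  9→15: 6 bp
  15→22: 7 bp
  22→31: 9 bp
  31→37: 6 bp
  37→46: 9 bp
  46→52: 6 bp
  52→54: 2 bp
  54→60: 6 bp
  60→69: 9 bp
  69→76: 7 bp
  76→82: 6 bp
  82→94: 12 bp
  94→111: 17 bp
  111→123: 12 bp
  123→129: 6 bp
  129→133: 4 bp
  133→138: 5 bp
  138→145: 7 bp
  145→151: 6 bp
  151→155: 4 bp
  155→162: 7 bp
  162→176: 14 bp
  176→188: 12 bp
  188→194: 6 bp
  194→201: 7 bp
  201→213: 12 bp
  213→217: 4 bp
  217→223: 6 bp
  223→9 (wrap): 227-223+9 = 13 bp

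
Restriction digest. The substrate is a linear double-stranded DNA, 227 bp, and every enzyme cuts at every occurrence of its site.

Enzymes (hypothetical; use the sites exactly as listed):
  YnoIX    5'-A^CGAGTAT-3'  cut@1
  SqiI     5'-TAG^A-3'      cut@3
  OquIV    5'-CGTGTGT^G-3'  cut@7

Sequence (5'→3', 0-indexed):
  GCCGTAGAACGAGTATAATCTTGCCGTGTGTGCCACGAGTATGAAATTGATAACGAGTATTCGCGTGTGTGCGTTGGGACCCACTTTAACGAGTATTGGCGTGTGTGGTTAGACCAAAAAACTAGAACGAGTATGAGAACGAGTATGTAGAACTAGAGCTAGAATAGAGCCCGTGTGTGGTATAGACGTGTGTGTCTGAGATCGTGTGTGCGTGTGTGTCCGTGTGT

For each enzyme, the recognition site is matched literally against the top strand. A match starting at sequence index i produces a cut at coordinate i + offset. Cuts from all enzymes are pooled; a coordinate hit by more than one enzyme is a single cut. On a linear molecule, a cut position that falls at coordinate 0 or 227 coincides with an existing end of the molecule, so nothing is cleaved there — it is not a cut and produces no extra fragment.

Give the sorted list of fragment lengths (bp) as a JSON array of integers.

Scan for sites:
  YnoIX (ACGAGTAT, off=1): starts [8, 34, 52, 88, 126, 138] → cuts [9, 35, 53, 89, 127, 139]
  SqiI (TAGA, off=3): starts [4, 109, 122, 147, 153, 159, 164, 182] → cuts [7, 112, 125, 150, 156, 162, 167, 185]
  OquIV (CGTGTGTG, off=7): starts [24, 63, 99, 171, 186, 202, 210] → cuts [31, 70, 106, 178, 193, 209, 217]

Pooled cuts: [7, 9, 31, 35, 53, 70, 89, 106, 112, 125, 127, 139, 150, 156, 162, 167, 178, 185, 193, 209, 217]

Fragment lengths:
  [0,7): 7 bp
  [7,9): 2 bp
  [9,31): 22 bp
  [31,35): 4 bp
  [35,53): 18 bp
  [53,70): 17 bp
  [70,89): 19 bp
  [89,106): 17 bp
  [106,112): 6 bp
  [112,125): 13 bp
  [125,127): 2 bp
  [127,139): 12 bp
  [139,150): 11 bp
  [150,156): 6 bp
  [156,162): 6 bp
  [162,167): 5 bp
  [167,178): 11 bp
  [178,185): 7 bp
  [185,193): 8 bp
  [193,209): 16 bp
  [209,217): 8 bp
  [217,227): 10 bp

[2,2,4,5,6,6,6,7,7,8,8,10,11,11,12,13,16,17,17,18,19,22]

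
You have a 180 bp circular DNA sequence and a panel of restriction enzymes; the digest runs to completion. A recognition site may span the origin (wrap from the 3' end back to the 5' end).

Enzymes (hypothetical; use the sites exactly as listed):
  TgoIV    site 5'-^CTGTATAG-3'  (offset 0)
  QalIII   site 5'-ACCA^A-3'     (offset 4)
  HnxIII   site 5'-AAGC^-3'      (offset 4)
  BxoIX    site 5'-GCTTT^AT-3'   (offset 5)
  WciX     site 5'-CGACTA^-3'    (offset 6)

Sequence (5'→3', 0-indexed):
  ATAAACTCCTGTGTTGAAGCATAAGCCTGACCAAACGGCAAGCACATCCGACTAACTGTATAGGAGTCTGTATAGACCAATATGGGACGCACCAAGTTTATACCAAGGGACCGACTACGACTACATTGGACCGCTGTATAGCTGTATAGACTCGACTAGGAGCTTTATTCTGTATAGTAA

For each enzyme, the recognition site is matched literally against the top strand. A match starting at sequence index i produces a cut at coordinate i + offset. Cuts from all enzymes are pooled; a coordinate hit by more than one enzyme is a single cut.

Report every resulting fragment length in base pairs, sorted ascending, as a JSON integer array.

[1,3,6,6,7,8,8,10,10,11,11,12,12,12,15,17,31]

Site scan:
  TgoIV (CTGTATAG, off=0): starts [55, 67, 133, 141, 169] → cuts [55, 67, 133, 141, 169]
  QalIII (ACCAA, off=4): starts [29, 75, 90, 101] → cuts [33, 79, 94, 105]
  HnxIII (AAGC, off=4): starts [16, 22, 39] → cuts [20, 26, 43]
  BxoIX (GCTTTAT, off=5): starts [161] → cuts [166]
  WciX (CGACTA, off=6): starts [48, 111, 117, 152] → cuts [54, 117, 123, 158]

All cut coordinates (distinct, sorted): [20, 26, 33, 43, 54, 55, 67, 79, 94, 105, 117, 123, 133, 141, 158, 166, 169]

Fragment lengths:
  20→26: 6 bp
  26→33: 7 bp
  33→43: 10 bp
  43→54: 11 bp
  54→55: 1 bp
  55→67: 12 bp
  67→79: 12 bp
  79→94: 15 bp
  94→105: 11 bp
  105→117: 12 bp
  117→123: 6 bp
  123→133: 10 bp
  133→141: 8 bp
  141→158: 17 bp
  158→166: 8 bp
  166→169: 3 bp
  169→20 (wrap): 180-169+20 = 31 bp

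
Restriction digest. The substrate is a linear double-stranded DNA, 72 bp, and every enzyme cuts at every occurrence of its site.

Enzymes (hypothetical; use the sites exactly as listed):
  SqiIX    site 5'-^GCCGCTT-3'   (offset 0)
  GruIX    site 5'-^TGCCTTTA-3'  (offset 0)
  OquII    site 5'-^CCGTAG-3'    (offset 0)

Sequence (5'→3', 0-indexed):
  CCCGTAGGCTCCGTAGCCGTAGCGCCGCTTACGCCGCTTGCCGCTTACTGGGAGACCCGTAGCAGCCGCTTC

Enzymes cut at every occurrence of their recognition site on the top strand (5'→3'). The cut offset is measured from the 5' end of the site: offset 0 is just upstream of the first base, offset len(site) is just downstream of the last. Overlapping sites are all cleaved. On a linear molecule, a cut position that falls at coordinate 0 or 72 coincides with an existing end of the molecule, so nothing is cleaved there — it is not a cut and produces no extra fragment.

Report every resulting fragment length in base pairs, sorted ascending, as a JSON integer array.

Site scan:
  SqiIX (GCCGCTT, off=0): starts [23, 32, 39, 64] → cuts [23, 32, 39, 64]
  GruIX (TGCCTTTA, off=0): no sites
  OquII (CCGTAG, off=0): starts [1, 10, 16, 56] → cuts [1, 10, 16, 56]

Pooled cuts: [1, 10, 16, 23, 32, 39, 56, 64]

Fragments:
  [0,1): 1 bp
  [1,10): 9 bp
  [10,16): 6 bp
  [16,23): 7 bp
  [23,32): 9 bp
  [32,39): 7 bp
  [39,56): 17 bp
  [56,64): 8 bp
  [64,72): 8 bp

[1,6,7,7,8,8,9,9,17]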